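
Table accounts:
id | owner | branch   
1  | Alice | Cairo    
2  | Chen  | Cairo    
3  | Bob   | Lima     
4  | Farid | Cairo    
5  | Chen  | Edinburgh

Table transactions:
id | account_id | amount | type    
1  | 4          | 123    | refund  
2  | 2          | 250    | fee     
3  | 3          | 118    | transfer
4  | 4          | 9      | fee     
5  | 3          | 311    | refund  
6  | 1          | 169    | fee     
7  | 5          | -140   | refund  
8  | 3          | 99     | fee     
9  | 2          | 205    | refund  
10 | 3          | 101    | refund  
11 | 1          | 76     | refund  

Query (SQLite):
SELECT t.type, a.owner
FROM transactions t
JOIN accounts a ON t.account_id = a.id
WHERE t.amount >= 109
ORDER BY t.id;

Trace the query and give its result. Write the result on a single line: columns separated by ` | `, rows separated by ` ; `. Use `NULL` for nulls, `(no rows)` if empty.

refund | Farid ; fee | Chen ; transfer | Bob ; refund | Bob ; fee | Alice ; refund | Chen

Each transactions row matches the accounts row where account_id = accounts.id.
Then keep rows with t.amount >= 109.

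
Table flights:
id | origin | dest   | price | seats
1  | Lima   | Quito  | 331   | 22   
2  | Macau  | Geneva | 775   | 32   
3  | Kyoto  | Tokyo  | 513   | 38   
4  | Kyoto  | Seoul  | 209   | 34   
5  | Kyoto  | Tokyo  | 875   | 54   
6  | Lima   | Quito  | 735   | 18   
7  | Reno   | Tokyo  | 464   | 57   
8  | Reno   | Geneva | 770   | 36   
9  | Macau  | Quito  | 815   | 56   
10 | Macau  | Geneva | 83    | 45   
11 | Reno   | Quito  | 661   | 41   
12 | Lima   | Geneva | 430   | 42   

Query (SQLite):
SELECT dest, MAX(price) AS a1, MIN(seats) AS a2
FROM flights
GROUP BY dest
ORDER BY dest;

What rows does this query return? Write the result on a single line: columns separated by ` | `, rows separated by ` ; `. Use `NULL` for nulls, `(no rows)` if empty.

Group flights by dest.
Per group compute: MAX(price), MIN(seats).
  Geneva: ids {2, 8, 10, 12} → MAX(price)=775, MIN(seats)=32
  Quito: ids {1, 6, 9, 11} → MAX(price)=815, MIN(seats)=18
  Seoul: ids {4} → MAX(price)=209, MIN(seats)=34
  Tokyo: ids {3, 5, 7} → MAX(price)=875, MIN(seats)=38

Geneva | 775 | 32 ; Quito | 815 | 18 ; Seoul | 209 | 34 ; Tokyo | 875 | 38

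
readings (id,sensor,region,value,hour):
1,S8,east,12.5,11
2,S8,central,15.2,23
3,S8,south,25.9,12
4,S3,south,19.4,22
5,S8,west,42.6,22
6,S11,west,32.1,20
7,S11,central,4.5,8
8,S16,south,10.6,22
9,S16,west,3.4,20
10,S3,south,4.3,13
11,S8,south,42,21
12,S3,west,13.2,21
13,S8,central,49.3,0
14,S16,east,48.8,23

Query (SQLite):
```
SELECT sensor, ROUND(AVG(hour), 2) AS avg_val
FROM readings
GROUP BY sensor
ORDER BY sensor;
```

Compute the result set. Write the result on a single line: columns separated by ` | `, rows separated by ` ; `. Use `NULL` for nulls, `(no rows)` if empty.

S11 | 14 ; S16 | 21.67 ; S3 | 18.67 ; S8 | 14.83

Partition readings by sensor; compute ROUND(AVG(hour), 2) within each group.
  S11: ids {6, 7} → ROUND(AVG(hour), 2)=14
  S16: ids {8, 9, 14} → ROUND(AVG(hour), 2)=21.67
  S3: ids {4, 10, 12} → ROUND(AVG(hour), 2)=18.67
  S8: ids {1, 2, 3, 5, 11, 13} → ROUND(AVG(hour), 2)=14.83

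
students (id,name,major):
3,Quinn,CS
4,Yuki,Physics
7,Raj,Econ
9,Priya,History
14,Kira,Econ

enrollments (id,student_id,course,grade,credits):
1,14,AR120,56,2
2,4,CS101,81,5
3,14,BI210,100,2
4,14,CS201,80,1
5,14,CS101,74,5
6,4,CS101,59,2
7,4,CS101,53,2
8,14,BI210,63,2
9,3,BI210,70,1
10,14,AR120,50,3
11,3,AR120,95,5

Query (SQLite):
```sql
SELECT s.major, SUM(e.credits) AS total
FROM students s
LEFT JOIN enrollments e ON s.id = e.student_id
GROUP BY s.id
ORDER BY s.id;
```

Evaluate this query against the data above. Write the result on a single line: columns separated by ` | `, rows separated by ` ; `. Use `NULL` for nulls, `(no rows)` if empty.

CS | 6 ; Physics | 9 ; Econ | NULL ; History | NULL ; Econ | 15

LEFT JOIN keeps every students row; unmatched ones get NULL for enrollments columns.
Group by students.id and compute SUM(e.credits). SUM over an all-NULL group is NULL.
  3: ids {9, 11} → SUM(e.credits)=6
  4: ids {2, 6, 7} → SUM(e.credits)=9
  7: ids {—} → SUM(e.credits)=NULL
  9: ids {—} → SUM(e.credits)=NULL
  14: ids {1, 3, 4, 5, 8, 10} → SUM(e.credits)=15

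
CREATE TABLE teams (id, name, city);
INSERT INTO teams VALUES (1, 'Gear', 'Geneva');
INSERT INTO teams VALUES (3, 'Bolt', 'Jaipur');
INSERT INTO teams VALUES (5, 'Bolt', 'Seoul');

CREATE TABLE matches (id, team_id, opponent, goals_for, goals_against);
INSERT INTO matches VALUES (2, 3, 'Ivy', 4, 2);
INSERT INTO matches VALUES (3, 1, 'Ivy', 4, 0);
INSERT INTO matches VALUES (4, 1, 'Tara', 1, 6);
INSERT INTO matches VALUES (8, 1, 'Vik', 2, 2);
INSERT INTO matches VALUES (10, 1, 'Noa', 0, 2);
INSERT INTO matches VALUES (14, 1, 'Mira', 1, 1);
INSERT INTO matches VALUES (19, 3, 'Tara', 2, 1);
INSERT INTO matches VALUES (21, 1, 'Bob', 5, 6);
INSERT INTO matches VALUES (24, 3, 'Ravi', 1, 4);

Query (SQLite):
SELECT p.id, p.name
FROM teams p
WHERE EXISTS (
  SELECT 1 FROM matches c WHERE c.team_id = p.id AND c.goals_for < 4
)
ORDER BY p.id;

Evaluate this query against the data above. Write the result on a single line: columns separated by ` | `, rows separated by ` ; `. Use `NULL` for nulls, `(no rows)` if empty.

1 | Gear ; 3 | Bolt

For each teams row, check whether any matches with matching team_id has goals_for < 4.
Keep rows where that is true.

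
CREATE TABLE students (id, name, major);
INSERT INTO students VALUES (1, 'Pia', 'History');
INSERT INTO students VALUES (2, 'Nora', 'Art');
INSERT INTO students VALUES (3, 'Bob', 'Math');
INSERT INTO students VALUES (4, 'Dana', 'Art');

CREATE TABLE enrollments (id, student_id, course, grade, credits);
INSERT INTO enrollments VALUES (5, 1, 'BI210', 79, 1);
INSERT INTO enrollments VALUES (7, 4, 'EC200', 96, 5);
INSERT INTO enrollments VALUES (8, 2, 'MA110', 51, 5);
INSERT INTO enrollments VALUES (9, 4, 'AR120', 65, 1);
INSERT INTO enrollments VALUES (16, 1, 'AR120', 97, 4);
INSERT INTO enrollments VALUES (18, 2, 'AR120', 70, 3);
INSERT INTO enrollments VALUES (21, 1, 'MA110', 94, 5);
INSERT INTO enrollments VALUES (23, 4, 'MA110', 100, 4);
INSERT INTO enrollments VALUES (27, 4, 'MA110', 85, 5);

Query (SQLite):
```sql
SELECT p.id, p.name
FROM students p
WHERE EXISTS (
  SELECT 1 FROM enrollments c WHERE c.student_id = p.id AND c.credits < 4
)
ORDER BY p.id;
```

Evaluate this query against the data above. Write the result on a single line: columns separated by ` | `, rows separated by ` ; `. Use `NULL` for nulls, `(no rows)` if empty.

1 | Pia ; 2 | Nora ; 4 | Dana

For each students row, check whether any enrollments with matching student_id has credits < 4.
Keep rows where that is true.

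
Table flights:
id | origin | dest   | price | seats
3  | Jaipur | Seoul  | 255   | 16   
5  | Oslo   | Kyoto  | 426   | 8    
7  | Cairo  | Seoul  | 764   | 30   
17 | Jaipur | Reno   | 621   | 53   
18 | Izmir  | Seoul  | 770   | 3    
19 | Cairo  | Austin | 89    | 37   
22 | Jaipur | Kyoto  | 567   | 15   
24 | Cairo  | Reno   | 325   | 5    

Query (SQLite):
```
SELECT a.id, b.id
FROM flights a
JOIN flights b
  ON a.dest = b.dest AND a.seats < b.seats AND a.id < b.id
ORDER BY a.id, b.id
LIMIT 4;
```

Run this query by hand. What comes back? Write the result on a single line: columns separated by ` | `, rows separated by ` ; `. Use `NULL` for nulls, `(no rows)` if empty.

Pairs (a,b) with same dest, a.seats < b.seats, a.id < b.id.
dest groups: Austin:{19} Kyoto:{5,22} Reno:{17,24} Seoul:{3,7,18}
Ordered by (a.id, b.id); first 4.

3 | 7 ; 5 | 22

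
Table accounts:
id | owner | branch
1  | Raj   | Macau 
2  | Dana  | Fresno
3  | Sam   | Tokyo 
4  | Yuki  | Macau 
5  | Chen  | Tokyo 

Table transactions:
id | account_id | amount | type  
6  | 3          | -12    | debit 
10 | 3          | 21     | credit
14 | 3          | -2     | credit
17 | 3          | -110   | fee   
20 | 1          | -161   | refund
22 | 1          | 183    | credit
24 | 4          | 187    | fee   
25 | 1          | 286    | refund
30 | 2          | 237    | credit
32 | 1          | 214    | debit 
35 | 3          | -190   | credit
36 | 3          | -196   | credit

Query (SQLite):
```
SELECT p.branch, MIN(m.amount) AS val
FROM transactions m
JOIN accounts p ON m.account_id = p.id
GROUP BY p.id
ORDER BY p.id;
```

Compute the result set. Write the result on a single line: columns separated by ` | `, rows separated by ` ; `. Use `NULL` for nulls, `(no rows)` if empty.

Macau | -161 ; Fresno | 237 ; Tokyo | -196 ; Macau | 187

Join each transactions row to its accounts via account_id.
Group joined rows by accounts.id; compute MIN(m.amount) per group.
  1: ids {20, 22, 25, 32} → MIN(m.amount)=-161
  2: ids {30} → MIN(m.amount)=237
  3: ids {6, 10, 14, 17, 35, 36} → MIN(m.amount)=-196
  4: ids {24} → MIN(m.amount)=187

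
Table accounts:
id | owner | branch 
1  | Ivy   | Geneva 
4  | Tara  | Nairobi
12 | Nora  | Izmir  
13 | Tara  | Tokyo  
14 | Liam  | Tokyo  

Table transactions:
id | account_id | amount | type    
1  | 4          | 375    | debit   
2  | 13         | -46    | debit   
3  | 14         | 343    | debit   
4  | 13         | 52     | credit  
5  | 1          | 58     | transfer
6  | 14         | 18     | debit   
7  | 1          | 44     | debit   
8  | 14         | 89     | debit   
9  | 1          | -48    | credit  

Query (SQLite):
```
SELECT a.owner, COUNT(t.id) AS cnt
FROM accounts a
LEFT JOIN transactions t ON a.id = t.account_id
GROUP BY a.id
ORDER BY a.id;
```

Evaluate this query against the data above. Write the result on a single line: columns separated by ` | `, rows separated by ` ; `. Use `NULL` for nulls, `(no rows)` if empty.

Ivy | 3 ; Tara | 1 ; Nora | 0 ; Tara | 2 ; Liam | 3

LEFT JOIN keeps every accounts row; unmatched ones get NULL for transactions columns.
Group by accounts.id and compute COUNT(t.id). COUNT(col) of an all-NULL group is 0.
  1: ids {5, 7, 9} → COUNT(t.id)=3
  4: ids {1} → COUNT(t.id)=1
  12: ids {—} → COUNT(t.id)=0
  13: ids {2, 4} → COUNT(t.id)=2
  14: ids {3, 6, 8} → COUNT(t.id)=3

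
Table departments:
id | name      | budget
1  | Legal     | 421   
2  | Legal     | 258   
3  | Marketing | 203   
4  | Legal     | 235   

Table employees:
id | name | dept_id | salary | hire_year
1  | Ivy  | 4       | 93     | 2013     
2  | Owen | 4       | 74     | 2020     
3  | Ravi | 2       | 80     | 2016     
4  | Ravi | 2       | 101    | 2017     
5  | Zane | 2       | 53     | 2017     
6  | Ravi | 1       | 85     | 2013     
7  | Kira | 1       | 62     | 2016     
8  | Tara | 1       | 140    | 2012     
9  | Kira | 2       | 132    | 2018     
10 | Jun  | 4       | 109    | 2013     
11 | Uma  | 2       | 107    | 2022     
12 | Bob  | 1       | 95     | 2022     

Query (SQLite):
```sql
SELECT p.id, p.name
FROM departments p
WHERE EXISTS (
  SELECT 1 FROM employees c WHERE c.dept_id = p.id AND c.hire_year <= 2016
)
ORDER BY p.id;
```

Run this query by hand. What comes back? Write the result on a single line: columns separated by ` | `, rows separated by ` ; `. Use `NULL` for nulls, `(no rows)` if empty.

1 | Legal ; 2 | Legal ; 4 | Legal

For each departments row, check whether any employees with matching dept_id has hire_year <= 2016.
Keep rows where that is true.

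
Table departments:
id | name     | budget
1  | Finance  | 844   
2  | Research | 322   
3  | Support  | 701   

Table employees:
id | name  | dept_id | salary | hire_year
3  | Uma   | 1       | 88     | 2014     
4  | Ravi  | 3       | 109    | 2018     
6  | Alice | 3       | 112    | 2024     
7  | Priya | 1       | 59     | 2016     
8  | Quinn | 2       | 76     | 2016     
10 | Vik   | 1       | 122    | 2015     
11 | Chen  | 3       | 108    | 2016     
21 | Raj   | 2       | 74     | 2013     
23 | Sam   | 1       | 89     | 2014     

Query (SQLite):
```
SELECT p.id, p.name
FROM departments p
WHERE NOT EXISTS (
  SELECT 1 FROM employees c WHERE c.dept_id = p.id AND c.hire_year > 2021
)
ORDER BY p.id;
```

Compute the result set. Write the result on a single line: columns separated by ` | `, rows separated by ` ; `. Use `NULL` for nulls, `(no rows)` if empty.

1 | Finance ; 2 | Research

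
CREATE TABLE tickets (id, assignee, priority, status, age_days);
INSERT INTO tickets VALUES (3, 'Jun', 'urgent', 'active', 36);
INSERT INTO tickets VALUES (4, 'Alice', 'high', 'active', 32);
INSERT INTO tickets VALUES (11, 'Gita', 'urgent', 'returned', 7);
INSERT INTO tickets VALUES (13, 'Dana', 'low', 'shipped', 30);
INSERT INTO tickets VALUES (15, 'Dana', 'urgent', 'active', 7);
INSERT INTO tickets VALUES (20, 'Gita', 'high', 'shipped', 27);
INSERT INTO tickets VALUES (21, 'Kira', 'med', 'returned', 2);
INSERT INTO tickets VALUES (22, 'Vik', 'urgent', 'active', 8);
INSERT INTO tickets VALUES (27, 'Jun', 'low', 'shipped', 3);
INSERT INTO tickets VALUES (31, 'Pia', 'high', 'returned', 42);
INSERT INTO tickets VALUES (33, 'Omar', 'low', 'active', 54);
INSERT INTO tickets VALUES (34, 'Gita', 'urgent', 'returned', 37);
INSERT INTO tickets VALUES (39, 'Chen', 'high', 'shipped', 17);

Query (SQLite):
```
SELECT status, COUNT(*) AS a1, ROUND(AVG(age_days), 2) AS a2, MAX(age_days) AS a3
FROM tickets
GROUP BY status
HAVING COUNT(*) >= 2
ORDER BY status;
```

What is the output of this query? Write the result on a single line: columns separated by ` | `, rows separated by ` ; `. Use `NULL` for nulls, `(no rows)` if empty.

active | 5 | 27.4 | 54 ; returned | 4 | 22 | 42 ; shipped | 4 | 19.25 | 30

Group tickets by status.
Per group compute: COUNT(*), ROUND(AVG(age_days), 2), MAX(age_days).
HAVING: drop groups with fewer than 2 rows.
  active: ids {3, 4, 15, 22, 33} → COUNT(*)=5, ROUND(AVG(age_days), 2)=27.4, MAX(age_days)=54
  returned: ids {11, 21, 31, 34} → COUNT(*)=4, ROUND(AVG(age_days), 2)=22, MAX(age_days)=42
  shipped: ids {13, 20, 27, 39} → COUNT(*)=4, ROUND(AVG(age_days), 2)=19.25, MAX(age_days)=30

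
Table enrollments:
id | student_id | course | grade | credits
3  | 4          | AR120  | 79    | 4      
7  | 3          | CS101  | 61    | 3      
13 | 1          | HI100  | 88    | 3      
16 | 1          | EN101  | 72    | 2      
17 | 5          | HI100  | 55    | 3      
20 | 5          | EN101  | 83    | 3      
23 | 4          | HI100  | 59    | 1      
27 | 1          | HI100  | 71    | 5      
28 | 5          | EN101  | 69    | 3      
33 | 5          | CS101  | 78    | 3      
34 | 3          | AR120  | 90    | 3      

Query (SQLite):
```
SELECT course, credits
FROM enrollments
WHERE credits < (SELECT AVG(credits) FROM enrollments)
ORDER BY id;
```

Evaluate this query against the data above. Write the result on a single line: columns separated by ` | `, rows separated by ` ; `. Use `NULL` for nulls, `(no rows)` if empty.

EN101 | 2 ; HI100 | 1

Scalar subquery: AVG(credits) over all enrollments rows = 3.0.
Keep rows where credits < that value.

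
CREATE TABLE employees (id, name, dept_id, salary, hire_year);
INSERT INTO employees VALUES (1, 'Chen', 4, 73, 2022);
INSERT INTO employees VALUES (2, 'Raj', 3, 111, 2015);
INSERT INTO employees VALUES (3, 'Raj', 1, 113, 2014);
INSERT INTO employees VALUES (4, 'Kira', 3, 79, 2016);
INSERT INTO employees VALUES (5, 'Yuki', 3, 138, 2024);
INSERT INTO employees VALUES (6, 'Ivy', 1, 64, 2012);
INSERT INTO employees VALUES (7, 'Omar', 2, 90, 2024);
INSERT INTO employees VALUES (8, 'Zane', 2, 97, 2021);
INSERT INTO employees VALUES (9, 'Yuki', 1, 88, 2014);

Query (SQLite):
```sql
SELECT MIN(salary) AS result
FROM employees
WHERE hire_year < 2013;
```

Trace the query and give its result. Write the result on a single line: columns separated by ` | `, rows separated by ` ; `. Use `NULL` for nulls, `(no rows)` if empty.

Rows where hire_year < 2013 → salary values: [64].
MIN of non-NULL values = 64.

64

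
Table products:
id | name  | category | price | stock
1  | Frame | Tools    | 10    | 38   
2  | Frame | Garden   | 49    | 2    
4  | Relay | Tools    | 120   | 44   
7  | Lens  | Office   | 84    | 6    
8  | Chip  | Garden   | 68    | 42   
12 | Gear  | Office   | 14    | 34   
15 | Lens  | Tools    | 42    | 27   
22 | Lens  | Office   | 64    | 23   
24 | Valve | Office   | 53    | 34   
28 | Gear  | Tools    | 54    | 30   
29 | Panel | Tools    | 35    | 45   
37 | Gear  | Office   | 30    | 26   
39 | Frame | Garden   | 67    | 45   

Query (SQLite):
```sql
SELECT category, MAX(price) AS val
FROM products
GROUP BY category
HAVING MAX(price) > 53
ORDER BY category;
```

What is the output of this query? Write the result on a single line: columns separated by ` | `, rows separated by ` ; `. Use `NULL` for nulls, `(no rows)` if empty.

Garden | 68 ; Office | 84 ; Tools | 120

Partition products by category; compute MAX(price) within each group.
HAVING: keep groups where MAX(price) > 53.
  Garden: ids {2, 8, 39} → MAX(price)=68
  Office: ids {7, 12, 22, 24, 37} → MAX(price)=84
  Tools: ids {1, 4, 15, 28, 29} → MAX(price)=120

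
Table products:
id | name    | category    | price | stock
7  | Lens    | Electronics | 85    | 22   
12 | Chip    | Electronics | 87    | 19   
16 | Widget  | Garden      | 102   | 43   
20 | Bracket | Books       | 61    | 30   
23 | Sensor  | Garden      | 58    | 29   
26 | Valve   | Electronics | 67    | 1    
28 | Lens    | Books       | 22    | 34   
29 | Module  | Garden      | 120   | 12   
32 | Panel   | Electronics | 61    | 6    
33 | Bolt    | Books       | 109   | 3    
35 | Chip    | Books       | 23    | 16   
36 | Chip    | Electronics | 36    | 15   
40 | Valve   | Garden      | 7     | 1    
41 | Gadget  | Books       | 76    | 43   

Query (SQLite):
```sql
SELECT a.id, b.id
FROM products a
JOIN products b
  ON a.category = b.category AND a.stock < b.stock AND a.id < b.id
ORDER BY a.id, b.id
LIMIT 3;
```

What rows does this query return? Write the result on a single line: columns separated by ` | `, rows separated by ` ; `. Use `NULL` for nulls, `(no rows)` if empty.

Pairs (a,b) with same category, a.stock < b.stock, a.id < b.id.
category groups: Books:{20,28,33,35,41} Electronics:{7,12,26,32,36} Garden:{16,23,29,40}
Ordered by (a.id, b.id); first 3.

20 | 28 ; 20 | 41 ; 26 | 32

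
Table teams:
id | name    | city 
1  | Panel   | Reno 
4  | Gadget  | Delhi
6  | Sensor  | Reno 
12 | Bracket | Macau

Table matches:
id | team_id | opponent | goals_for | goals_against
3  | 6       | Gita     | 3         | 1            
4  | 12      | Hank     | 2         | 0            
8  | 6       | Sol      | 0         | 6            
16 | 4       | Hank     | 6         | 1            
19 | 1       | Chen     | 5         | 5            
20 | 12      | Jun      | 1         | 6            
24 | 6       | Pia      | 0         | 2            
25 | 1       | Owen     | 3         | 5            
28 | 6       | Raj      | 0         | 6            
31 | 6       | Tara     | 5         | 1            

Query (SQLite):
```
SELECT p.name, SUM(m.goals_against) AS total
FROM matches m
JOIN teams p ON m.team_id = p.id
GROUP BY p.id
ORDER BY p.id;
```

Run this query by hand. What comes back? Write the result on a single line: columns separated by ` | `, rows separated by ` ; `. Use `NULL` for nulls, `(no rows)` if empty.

Join each matches row to its teams via team_id.
Group joined rows by teams.id; compute SUM(m.goals_against) per group.
  1: ids {19, 25} → SUM(m.goals_against)=10
  4: ids {16} → SUM(m.goals_against)=1
  6: ids {3, 8, 24, 28, 31} → SUM(m.goals_against)=16
  12: ids {4, 20} → SUM(m.goals_against)=6

Panel | 10 ; Gadget | 1 ; Sensor | 16 ; Bracket | 6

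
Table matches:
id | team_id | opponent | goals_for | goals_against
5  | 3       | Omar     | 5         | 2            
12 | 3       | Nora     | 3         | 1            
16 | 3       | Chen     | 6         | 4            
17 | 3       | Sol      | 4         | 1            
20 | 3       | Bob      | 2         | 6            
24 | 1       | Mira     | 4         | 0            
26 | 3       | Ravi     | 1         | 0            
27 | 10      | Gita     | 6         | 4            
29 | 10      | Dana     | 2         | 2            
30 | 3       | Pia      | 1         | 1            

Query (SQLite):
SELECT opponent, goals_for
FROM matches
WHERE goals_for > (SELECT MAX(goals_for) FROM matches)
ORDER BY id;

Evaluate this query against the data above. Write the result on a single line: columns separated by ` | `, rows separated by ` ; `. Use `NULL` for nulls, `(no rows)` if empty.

Scalar subquery: MAX(goals_for) over all matches rows = 6.
Keep rows where goals_for > that value.

(no rows)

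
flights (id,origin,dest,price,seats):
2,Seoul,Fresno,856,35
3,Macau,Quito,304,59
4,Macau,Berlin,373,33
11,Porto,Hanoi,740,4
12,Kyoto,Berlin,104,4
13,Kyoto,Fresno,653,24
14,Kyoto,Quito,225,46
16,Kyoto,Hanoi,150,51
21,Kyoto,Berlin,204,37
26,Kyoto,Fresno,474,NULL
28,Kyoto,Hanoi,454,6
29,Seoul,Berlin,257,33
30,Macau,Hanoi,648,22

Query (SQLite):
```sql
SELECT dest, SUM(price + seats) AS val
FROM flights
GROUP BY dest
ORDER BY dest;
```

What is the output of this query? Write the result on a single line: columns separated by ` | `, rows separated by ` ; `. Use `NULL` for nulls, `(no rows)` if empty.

For each row compute price + seats.
Group by dest; take SUM of the expression per group.
  Berlin: ids {4, 12, 21, 29} → SUM(price + seats)=1045
  Fresno: ids {2, 13, 26} → SUM(price + seats)=1568
  Hanoi: ids {11, 16, 28, 30} → SUM(price + seats)=2075
  Quito: ids {3, 14} → SUM(price + seats)=634

Berlin | 1045 ; Fresno | 1568 ; Hanoi | 2075 ; Quito | 634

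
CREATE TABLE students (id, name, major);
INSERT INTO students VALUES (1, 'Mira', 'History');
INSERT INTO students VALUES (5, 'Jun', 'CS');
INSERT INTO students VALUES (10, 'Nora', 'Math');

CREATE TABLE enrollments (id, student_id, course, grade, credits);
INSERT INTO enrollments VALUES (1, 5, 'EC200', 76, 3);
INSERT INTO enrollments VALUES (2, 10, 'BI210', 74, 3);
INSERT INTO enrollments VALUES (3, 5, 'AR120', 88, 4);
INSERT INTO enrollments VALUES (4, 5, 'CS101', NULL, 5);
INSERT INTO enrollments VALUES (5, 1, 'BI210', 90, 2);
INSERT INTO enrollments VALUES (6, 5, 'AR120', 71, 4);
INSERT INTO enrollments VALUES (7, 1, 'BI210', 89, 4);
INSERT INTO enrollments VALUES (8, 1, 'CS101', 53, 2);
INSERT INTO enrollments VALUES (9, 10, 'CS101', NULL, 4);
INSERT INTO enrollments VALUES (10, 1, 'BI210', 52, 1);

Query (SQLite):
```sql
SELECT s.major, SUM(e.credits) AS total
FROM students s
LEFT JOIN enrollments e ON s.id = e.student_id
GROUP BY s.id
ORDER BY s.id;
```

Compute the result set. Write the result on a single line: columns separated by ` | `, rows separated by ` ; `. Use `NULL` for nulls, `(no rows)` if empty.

LEFT JOIN keeps every students row; unmatched ones get NULL for enrollments columns.
Group by students.id and compute SUM(e.credits). SUM over an all-NULL group is NULL.
  1: ids {5, 7, 8, 10} → SUM(e.credits)=9
  5: ids {1, 3, 4, 6} → SUM(e.credits)=16
  10: ids {2, 9} → SUM(e.credits)=7

History | 9 ; CS | 16 ; Math | 7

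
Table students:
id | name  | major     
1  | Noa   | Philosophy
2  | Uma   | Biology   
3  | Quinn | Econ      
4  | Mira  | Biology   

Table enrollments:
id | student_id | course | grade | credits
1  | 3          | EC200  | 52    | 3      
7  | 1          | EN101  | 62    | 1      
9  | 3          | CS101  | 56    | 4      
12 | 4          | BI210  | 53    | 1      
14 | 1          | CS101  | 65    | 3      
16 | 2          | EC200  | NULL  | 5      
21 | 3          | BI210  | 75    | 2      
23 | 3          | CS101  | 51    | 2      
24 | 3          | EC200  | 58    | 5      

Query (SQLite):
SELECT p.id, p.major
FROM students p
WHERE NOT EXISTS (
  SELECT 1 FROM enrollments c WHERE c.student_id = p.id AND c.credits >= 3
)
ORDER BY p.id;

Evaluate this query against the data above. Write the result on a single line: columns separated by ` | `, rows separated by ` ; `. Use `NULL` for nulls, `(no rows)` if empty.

4 | Biology

For each students row, check whether any enrollments with matching student_id has credits >= 3.
Keep rows where that is false.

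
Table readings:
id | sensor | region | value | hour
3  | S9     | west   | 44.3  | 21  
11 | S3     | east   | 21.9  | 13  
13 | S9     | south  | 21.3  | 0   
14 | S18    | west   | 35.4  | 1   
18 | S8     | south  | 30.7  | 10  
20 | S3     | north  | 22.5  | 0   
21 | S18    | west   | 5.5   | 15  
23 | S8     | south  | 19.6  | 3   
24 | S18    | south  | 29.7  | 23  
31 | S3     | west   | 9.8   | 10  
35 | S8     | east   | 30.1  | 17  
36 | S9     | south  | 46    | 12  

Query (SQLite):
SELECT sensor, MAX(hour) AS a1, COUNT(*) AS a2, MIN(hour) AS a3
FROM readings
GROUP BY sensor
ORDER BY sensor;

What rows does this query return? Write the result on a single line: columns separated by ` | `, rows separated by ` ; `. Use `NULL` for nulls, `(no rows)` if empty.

Group readings by sensor.
Per group compute: MAX(hour), COUNT(*), MIN(hour).
  S18: ids {14, 21, 24} → MAX(hour)=23, COUNT(*)=3, MIN(hour)=1
  S3: ids {11, 20, 31} → MAX(hour)=13, COUNT(*)=3, MIN(hour)=0
  S8: ids {18, 23, 35} → MAX(hour)=17, COUNT(*)=3, MIN(hour)=3
  S9: ids {3, 13, 36} → MAX(hour)=21, COUNT(*)=3, MIN(hour)=0

S18 | 23 | 3 | 1 ; S3 | 13 | 3 | 0 ; S8 | 17 | 3 | 3 ; S9 | 21 | 3 | 0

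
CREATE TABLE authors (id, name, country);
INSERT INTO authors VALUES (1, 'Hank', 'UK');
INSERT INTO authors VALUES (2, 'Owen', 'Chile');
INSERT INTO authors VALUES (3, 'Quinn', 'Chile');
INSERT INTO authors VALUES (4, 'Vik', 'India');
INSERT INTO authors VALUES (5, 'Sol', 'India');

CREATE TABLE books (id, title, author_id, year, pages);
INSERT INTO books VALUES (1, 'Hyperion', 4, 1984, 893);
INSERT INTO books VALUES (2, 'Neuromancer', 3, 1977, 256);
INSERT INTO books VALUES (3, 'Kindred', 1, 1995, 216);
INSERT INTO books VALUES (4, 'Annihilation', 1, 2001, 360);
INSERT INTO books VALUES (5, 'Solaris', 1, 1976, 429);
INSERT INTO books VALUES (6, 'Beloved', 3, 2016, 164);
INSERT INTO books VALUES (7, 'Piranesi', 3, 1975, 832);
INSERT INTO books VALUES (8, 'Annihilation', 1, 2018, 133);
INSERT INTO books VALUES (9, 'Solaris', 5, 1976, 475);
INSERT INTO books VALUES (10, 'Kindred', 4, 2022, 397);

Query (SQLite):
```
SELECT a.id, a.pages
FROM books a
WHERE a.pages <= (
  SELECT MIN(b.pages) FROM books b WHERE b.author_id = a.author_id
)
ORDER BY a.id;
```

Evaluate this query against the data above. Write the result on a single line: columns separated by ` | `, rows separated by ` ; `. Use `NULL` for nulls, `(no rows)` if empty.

For each books row a, compute MIN(pages) over rows sharing a.author_id.
Keep row a if a.pages <= that per-group MIN.
  author_id=1: MIN(pages) = 133
  author_id=3: MIN(pages) = 164
  author_id=4: MIN(pages) = 397
  author_id=5: MIN(pages) = 475

6 | 164 ; 8 | 133 ; 9 | 475 ; 10 | 397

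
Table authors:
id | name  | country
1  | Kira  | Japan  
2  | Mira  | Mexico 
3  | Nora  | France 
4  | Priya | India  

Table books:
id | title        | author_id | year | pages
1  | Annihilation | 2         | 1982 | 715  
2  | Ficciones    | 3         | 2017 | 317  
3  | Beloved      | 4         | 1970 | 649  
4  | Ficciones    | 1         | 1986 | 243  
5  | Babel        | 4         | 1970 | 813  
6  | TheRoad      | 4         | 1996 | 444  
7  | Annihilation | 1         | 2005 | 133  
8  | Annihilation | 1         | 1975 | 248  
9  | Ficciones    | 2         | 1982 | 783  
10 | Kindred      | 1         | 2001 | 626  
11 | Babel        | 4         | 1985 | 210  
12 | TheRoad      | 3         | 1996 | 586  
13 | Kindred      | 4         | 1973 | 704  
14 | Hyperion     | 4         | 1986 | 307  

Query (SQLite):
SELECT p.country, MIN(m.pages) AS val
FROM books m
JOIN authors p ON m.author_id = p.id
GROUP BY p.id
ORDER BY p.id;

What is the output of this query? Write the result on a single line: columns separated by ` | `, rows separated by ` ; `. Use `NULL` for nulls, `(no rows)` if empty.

Japan | 133 ; Mexico | 715 ; France | 317 ; India | 210

Join each books row to its authors via author_id.
Group joined rows by authors.id; compute MIN(m.pages) per group.
  1: ids {4, 7, 8, 10} → MIN(m.pages)=133
  2: ids {1, 9} → MIN(m.pages)=715
  3: ids {2, 12} → MIN(m.pages)=317
  4: ids {3, 5, 6, 11, 13, 14} → MIN(m.pages)=210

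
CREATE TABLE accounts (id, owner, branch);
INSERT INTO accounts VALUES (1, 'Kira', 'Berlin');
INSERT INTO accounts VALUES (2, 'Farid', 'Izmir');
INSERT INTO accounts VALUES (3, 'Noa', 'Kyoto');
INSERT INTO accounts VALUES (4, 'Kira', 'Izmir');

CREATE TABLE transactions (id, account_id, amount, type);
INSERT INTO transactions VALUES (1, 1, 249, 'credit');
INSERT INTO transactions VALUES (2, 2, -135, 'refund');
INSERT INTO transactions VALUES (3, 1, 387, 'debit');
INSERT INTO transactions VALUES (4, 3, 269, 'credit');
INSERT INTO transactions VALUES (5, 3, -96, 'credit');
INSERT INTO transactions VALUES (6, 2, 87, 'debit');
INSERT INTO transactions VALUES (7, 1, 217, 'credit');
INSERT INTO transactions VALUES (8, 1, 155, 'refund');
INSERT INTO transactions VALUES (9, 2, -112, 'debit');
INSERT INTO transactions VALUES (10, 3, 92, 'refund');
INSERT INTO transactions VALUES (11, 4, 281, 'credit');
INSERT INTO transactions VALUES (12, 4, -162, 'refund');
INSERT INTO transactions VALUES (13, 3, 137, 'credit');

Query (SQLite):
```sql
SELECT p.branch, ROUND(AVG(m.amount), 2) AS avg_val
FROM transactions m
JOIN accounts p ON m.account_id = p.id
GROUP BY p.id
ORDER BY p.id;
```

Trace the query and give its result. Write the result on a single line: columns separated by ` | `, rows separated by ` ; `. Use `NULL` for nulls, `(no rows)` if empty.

Join each transactions row to its accounts via account_id.
Group joined rows by accounts.id; compute ROUND(AVG(m.amount), 2) per group.
  1: ids {1, 3, 7, 8} → ROUND(AVG(m.amount), 2)=252
  2: ids {2, 6, 9} → ROUND(AVG(m.amount), 2)=-53.33
  3: ids {4, 5, 10, 13} → ROUND(AVG(m.amount), 2)=100.5
  4: ids {11, 12} → ROUND(AVG(m.amount), 2)=59.5

Berlin | 252 ; Izmir | -53.33 ; Kyoto | 100.5 ; Izmir | 59.5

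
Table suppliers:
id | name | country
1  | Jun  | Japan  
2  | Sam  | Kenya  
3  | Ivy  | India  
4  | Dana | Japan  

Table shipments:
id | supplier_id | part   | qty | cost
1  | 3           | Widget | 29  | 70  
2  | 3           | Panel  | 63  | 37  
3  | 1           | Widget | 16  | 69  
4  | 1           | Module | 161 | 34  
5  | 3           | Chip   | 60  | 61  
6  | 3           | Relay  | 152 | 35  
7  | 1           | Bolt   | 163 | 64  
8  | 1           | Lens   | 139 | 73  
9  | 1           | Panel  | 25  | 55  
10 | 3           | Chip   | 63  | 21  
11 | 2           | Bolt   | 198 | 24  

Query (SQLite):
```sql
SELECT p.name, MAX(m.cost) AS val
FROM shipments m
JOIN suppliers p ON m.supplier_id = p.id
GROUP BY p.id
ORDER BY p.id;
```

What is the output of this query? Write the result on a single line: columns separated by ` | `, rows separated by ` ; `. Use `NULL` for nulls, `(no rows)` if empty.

Join each shipments row to its suppliers via supplier_id.
Group joined rows by suppliers.id; compute MAX(m.cost) per group.
  1: ids {3, 4, 7, 8, 9} → MAX(m.cost)=73
  2: ids {11} → MAX(m.cost)=24
  3: ids {1, 2, 5, 6, 10} → MAX(m.cost)=70

Jun | 73 ; Sam | 24 ; Ivy | 70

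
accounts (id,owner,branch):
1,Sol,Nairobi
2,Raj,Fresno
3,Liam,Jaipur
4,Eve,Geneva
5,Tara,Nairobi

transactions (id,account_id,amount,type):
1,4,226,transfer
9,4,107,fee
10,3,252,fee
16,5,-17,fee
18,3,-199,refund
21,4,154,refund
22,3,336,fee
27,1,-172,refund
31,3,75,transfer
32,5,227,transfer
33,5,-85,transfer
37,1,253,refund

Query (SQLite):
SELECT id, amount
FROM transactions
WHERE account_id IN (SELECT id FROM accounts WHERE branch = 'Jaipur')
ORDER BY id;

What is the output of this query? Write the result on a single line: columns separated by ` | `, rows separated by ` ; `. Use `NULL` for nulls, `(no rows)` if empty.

10 | 252 ; 18 | -199 ; 22 | 336 ; 31 | 75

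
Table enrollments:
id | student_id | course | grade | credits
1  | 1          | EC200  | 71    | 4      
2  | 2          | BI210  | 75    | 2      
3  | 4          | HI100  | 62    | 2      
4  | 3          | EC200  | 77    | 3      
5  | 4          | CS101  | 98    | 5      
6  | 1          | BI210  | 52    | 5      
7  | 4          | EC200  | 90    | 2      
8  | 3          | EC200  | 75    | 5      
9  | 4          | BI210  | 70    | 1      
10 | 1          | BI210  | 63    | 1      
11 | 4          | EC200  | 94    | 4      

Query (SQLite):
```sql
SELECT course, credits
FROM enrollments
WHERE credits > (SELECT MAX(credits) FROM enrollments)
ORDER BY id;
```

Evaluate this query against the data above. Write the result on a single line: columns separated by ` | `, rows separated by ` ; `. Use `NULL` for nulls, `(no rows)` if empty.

(no rows)

Scalar subquery: MAX(credits) over all enrollments rows = 5.
Keep rows where credits > that value.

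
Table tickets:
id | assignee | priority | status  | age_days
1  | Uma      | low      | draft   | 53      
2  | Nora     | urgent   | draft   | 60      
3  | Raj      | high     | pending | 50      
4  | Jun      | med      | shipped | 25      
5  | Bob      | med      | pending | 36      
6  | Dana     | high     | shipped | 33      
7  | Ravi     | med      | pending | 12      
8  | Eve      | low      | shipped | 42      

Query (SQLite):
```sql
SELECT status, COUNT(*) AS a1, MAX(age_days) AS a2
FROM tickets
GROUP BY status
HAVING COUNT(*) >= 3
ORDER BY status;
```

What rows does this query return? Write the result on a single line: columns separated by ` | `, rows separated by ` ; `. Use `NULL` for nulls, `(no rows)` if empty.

pending | 3 | 50 ; shipped | 3 | 42

Group tickets by status.
Per group compute: COUNT(*), MAX(age_days).
HAVING: drop groups with fewer than 3 rows.
  draft: ids {1, 2} → COUNT(*)=2, MAX(age_days)=60
  pending: ids {3, 5, 7} → COUNT(*)=3, MAX(age_days)=50
  shipped: ids {4, 6, 8} → COUNT(*)=3, MAX(age_days)=42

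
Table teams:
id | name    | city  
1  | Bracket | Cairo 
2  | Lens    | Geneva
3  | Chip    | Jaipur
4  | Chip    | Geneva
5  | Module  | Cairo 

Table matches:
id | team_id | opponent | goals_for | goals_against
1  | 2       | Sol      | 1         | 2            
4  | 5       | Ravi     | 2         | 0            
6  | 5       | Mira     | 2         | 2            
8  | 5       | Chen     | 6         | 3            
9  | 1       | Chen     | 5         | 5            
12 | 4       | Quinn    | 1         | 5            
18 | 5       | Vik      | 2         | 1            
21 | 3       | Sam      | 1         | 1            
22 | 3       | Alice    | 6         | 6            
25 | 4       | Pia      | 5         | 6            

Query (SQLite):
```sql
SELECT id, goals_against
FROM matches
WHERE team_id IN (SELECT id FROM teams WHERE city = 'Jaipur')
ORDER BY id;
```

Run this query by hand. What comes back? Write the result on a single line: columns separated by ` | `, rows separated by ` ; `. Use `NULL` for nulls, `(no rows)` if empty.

21 | 1 ; 22 | 6

Inner query: teams.id where city = 'Jaipur'.
Outer: keep matches rows whose team_id is in that set.
Inner query → {3}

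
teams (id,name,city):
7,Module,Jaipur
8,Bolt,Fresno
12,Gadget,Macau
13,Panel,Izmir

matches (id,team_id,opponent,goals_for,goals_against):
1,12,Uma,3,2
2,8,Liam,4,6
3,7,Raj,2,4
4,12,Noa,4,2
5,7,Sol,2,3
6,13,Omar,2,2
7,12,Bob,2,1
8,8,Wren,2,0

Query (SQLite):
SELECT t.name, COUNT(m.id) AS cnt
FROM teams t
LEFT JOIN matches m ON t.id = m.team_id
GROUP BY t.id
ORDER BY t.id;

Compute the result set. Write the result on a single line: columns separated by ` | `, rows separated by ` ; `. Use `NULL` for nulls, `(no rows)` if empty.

Module | 2 ; Bolt | 2 ; Gadget | 3 ; Panel | 1

LEFT JOIN keeps every teams row; unmatched ones get NULL for matches columns.
Group by teams.id and compute COUNT(m.id). COUNT(col) of an all-NULL group is 0.
  7: ids {3, 5} → COUNT(m.id)=2
  8: ids {2, 8} → COUNT(m.id)=2
  12: ids {1, 4, 7} → COUNT(m.id)=3
  13: ids {6} → COUNT(m.id)=1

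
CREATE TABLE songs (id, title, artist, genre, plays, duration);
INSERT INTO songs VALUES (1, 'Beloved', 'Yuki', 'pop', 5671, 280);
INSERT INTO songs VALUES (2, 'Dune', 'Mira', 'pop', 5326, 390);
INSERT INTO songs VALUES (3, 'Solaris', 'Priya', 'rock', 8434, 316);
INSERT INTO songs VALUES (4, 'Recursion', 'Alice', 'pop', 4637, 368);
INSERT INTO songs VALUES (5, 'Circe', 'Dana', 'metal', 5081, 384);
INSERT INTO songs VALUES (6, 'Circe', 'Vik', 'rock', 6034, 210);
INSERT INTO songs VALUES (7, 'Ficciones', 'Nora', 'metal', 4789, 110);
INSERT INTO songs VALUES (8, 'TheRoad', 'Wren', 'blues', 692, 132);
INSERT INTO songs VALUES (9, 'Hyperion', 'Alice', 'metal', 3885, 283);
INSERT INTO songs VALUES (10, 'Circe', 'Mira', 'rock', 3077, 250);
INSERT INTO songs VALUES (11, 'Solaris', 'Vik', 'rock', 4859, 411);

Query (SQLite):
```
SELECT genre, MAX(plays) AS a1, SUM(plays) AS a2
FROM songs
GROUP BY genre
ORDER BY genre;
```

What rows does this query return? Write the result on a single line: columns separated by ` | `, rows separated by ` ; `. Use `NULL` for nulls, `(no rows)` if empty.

blues | 692 | 692 ; metal | 5081 | 13755 ; pop | 5671 | 15634 ; rock | 8434 | 22404

Group songs by genre.
Per group compute: MAX(plays), SUM(plays).
  blues: ids {8} → MAX(plays)=692, SUM(plays)=692
  metal: ids {5, 7, 9} → MAX(plays)=5081, SUM(plays)=13755
  pop: ids {1, 2, 4} → MAX(plays)=5671, SUM(plays)=15634
  rock: ids {3, 6, 10, 11} → MAX(plays)=8434, SUM(plays)=22404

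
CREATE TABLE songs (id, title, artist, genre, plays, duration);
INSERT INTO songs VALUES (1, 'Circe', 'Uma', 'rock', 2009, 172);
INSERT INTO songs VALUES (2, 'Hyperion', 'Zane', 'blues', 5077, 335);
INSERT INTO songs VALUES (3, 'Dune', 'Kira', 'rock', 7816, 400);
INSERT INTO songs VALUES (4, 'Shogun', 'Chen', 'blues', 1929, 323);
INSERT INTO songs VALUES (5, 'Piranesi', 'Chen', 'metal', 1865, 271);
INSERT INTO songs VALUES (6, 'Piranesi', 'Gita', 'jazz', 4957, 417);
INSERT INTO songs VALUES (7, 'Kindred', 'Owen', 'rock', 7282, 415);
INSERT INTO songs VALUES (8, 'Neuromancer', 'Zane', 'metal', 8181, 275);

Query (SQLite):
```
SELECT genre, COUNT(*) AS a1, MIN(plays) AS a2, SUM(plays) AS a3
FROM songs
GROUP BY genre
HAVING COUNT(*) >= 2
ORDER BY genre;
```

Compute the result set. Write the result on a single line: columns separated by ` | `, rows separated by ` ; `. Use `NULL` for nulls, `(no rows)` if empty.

blues | 2 | 1929 | 7006 ; metal | 2 | 1865 | 10046 ; rock | 3 | 2009 | 17107

Group songs by genre.
Per group compute: COUNT(*), MIN(plays), SUM(plays).
HAVING: drop groups with fewer than 2 rows.
  blues: ids {2, 4} → COUNT(*)=2, MIN(plays)=1929, SUM(plays)=7006
  jazz: ids {6} → COUNT(*)=1, MIN(plays)=4957, SUM(plays)=4957
  metal: ids {5, 8} → COUNT(*)=2, MIN(plays)=1865, SUM(plays)=10046
  rock: ids {1, 3, 7} → COUNT(*)=3, MIN(plays)=2009, SUM(plays)=17107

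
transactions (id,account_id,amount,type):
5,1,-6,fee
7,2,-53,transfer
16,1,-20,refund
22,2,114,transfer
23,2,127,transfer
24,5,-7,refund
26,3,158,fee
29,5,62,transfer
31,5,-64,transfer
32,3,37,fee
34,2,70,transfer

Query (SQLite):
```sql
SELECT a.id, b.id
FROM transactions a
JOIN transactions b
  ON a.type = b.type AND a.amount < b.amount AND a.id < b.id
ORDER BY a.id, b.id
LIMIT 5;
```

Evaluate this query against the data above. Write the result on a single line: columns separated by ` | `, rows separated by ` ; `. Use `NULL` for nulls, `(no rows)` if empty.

Pairs (a,b) with same type, a.amount < b.amount, a.id < b.id.
type groups: fee:{5,26,32} refund:{16,24} transfer:{7,22,23,29,31,34}
Ordered by (a.id, b.id); first 5.

5 | 26 ; 5 | 32 ; 7 | 22 ; 7 | 23 ; 7 | 29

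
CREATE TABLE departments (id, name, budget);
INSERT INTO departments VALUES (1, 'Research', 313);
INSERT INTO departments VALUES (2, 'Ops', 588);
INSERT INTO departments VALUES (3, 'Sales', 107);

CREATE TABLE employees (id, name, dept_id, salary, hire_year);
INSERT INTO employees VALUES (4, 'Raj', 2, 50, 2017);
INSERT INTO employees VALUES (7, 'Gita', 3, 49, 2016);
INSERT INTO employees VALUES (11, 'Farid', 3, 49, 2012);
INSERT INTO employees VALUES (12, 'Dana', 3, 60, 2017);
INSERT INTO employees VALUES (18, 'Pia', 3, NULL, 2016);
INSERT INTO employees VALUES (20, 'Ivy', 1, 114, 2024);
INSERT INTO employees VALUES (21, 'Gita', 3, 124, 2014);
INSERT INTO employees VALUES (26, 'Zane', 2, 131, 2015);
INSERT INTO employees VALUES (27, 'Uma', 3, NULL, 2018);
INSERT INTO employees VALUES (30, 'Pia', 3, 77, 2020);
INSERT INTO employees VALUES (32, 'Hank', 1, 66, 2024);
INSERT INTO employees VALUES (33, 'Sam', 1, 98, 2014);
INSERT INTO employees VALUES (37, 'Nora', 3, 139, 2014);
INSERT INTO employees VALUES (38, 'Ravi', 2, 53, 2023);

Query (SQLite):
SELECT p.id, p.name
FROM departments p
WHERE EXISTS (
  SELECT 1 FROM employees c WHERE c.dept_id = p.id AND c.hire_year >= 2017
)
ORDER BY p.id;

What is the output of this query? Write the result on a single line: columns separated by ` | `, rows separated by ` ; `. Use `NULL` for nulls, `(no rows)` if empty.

For each departments row, check whether any employees with matching dept_id has hire_year >= 2017.
Keep rows where that is true.

1 | Research ; 2 | Ops ; 3 | Sales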